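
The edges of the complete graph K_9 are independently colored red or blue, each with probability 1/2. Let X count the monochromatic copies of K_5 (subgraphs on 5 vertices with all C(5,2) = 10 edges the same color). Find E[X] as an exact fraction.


Let X = Σ_S X_S over the C(9, 5) = 126 subsets S of size 5, where X_S = 1 if the K_5 on S is monochromatic.
For a fixed S, the K_5 on S has C(5, 2) = 10 edges. P[all 10 edges red] = (1/2)^10, and likewise for blue, so P[monochromatic] = 2·(1/2)^10 = 2^{1 − 10} = 1/512.
By linearity: E[X] = C(9, 5) · 2^{1 − 10} = 126 · 1/512 = 63/256.
Numerically: E[X] ≈ 0.2461.

E[X] = C(9,5)·2^(1−C(5,2)) = 63/256 ≈ 0.2461.


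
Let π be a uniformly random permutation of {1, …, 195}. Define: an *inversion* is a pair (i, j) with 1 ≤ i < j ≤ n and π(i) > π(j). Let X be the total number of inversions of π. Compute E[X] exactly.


Write X = Σ X_I over the C(195, 2) = 18915 pairs i < j, with X_I the indicator of one inversion.
There are 18915 indicators.
For each fixed pair i < j, the values π(i) and π(j) are two distinct elements of {1, …, 195} in uniformly random order; by symmetry P[π(i) > π(j)] = 1/2.
By linearity: E[X] = 18915 · (1/2) = C(195, 2) · (1/2) = 18915/2 = 18915/2 ≈ 9457.50000.

E[X] = 18915/2 = 9457.50000.


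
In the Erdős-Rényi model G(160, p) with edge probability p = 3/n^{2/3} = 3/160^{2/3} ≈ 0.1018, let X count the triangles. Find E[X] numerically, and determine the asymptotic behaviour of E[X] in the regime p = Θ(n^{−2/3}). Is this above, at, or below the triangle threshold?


Number of potential triangles: C(160, 3) = 669920.
Each occurs with probability p³ ≈ (0.1018)³ ≈ 1.054688e-03.
By linearity: E[X] = C(160, 3)·p³ ≈ 669920 · 1.054688e-03 ≈ 706.5563.
Since α = 2/3 < 1, p = c/n^{2/3} ≫ 1/n is above the triangle threshold p ~ 1/n. Asymptotically E[X] ~ (c³/6)·n^{3(1−α)} = (3³/6)·n^{1} → ∞; triangles are abundant w.h.p.

E[X] ≈ 706.5563; in regime p = Θ(1/n^{2/3}) E[X] diverges (above the triangle threshold p ~ 1/n).


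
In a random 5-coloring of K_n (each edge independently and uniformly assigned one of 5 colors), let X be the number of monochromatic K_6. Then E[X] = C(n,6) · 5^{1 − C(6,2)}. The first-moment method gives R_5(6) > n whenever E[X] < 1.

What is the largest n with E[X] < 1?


We need C(n, 6) · 5^{1 − 15} < 1, i.e. C(n, 6) < 5^{15 − 1} = 6103515625.
Check values of n near the boundary:
  n = 128: C(128, 6) = 5423611200; 5423611200 < 6103515625? YES
  n = 129: C(129, 6) = 5688177600; 5688177600 < 6103515625? YES
  n = 130: C(130, 6) = 5963412000; 5963412000 < 6103515625? YES
  n = 131: C(131, 6) = 6249655776; 6249655776 < 6103515625? NO
  n = 132: C(132, 6) = 6547258432; 6547258432 < 6103515625? NO
The largest n with C(n, 6) < 6103515625 is n = 130 (where E[X] = 47707296/48828125 ≈ 0.97705). Hence R_5(6) > 130, i.e. R_5(6) ≥ 131.

Largest n = 130; hence R_5(6) > 130.


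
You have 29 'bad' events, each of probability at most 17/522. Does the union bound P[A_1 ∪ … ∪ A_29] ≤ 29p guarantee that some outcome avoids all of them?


Union bound: P[∪_{i=1}^{29} A_i] ≤ Σ_i P[A_i] ≤ 29·p = 29·(17/522) = 17/18.
Numerically: 17/18 ≈ 0.94444.
Is 17/18 < 1? YES.
Since P[∪ A_i] ≤ 17/18 < 1, the complement has P[∩ A_i^c] ≥ 1 − 17/18 = 1/18 > 0, so some outcome avoids every A_i.

29·p = 17/18 ≈ 0.94444; existence CERTIFIED by the union bound.


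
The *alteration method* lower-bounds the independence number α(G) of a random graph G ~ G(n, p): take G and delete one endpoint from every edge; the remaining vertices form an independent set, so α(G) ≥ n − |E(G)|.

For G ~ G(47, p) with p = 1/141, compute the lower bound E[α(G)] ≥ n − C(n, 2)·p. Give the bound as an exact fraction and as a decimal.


E[|E(G)|] = C(47, 2)·p = 1081 · (1/141) = 23/3.
E[α(G)] ≥ n − E[|E(G)|] = 47 − 23/3 = 118/3.
Numerically: ≈ 39.3333.
(This is only a lower bound; the true E[α(G)] may be larger.)

E[α(G)] ≥ 118/3 ≈ 39.3333.


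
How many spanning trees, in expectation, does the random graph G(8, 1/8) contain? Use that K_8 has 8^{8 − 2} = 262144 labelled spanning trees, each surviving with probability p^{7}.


K_8 has 8^{8 − 2} = 262144 labelled spanning trees.
For each such spanning tree H, let X_H = 1 if all 7 edges of H are present in G. Then P[X_H = 1] = p^{7} = (1/8)^{7} = 1/2097152.
By linearity: E[X] = Σ_H E[X_H] = 262144 · p^{7} = 262144 · 1/2097152 = 1/8.
Numerically: E[X] ≈ 0.125.

E[X] = 262144 · (1/8)^{7} = 1/8 ≈ 0.125.


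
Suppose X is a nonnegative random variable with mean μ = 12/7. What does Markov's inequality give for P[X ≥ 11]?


μ = E[X] = 12/7, a = 11.
Markov: P[X ≥ 11] ≤ μ/a = (12/7)/11 = 12/77.
Numerically: ≈ 0.1558.
(Since a = 11 > μ = 1.7143, the bound 12/77 is < 1 and informative.)

P[X ≥ 11] ≤ 12/77 ≈ 0.1558.


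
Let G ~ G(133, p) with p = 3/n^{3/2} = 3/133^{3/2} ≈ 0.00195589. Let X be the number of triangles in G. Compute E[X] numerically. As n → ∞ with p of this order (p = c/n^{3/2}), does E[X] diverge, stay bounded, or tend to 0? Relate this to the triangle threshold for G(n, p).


Number of potential triangles: C(133, 3) = 383306.
Each occurs with probability p³ ≈ (0.00195589)³ ≈ 7.48223561e-09.
By linearity: E[X] = C(133, 3)·p³ ≈ 383306 · 7.48223561e-09 ≈ 0.002868.
Since α = 3/2 > 1, p = c/n^{3/2} = o(1/n) is below the triangle threshold p ~ 1/n. Asymptotically E[X] ~ (c³/6)·n^{3(1−α)} = (3³/6)·n^{-1.5} → 0, so by Markov's inequality G has no triangles w.h.p.

E[X] ≈ 0.002868; in regime p = Θ(1/n^{3/2}) E[X] tends to 0 (below the triangle threshold p ~ 1/n).


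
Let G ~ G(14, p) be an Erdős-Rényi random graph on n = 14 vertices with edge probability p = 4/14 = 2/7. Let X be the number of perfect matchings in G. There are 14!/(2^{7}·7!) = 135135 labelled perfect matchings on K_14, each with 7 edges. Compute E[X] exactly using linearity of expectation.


K_14 has 14!/(2^{7}·7!) = 135135 labelled perfect matchings.
For each such perfect matching H, let X_H = 1 if all 7 edges of H are present in G. Then P[X_H = 1] = p^{7} = (2/7)^{7} = 128/823543.
Summing the indicators: E[X] = Σ_H E[X_H] = 135135 · p^{7} = 135135 · 128/823543 = 2471040/117649.
Numerically: E[X] ≈ 21.003.

E[X] = 135135 · (2/7)^{7} = 2471040/117649 ≈ 21.003.


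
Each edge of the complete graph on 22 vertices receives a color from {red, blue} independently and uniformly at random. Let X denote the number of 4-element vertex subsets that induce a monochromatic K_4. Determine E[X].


Let X = Σ_S X_S over the C(22, 4) = 7315 subsets S of size 4, where X_S = 1 if the K_4 on S is monochromatic.
For a fixed S, the K_4 on S has C(4, 2) = 6 edges. P[all 6 edges red] = (1/2)^6, and likewise for blue, so P[monochromatic] = 2·(1/2)^6 = 2^{1 − 6} = 1/32.
By linearity of expectation: E[X] = C(22, 4) · 2^{1 − 6} = 7315 · 1/32 = 7315/32.
Numerically: E[X] ≈ 228.593750.

E[X] = C(22,4)·2^(1−C(4,2)) = 7315/32 ≈ 228.593750.


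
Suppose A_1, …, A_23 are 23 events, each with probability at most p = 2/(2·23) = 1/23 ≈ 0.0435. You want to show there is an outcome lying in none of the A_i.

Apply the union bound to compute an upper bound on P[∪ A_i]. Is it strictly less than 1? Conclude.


Union bound: P[∪_{i=1}^{23} A_i] ≤ Σ_i P[A_i] ≤ 23·p = 23·(1/23) = 1.
Numerically: 1 ≈ 1.0000.
Is 1 < 1? NO.
Since the bound 1 is ≥ 1, the union bound is uninformative here; it does NOT by itself certify existence.

23·p = 1 ≈ 1.0000; existence NOT certified by the union bound.


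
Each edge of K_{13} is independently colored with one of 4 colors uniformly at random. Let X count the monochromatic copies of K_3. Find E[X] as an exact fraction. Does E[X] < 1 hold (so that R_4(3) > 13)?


E[X] = C(13, 3) · 4^{1 − 3} = 286 · 4^{−2} = 286/16.
As a reduced fraction: E[X] = 143/8 ≈ 17.87500.
Is E[X] < 1? NO.
Since E[X] ≥ 1, the first-moment bound is inconclusive at n = 13; it does NOT by itself certify R_4(3) > 13.

E[X] = 143/8 ≈ 17.87500; E[X] ≥ 1; first-moment method inconclusive here.


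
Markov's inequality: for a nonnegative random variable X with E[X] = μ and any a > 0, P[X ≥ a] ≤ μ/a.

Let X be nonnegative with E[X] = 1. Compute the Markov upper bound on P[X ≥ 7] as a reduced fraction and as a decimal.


μ = E[X] = 1, a = 7.
Markov: P[X ≥ 7] ≤ μ/a = (1)/7 = 1/7.
Numerically: ≈ 0.1429.
(Since a = 7 > μ = 1.0000, the bound 1/7 is < 1 and informative.)

P[X ≥ 7] ≤ 1/7 ≈ 0.1429.


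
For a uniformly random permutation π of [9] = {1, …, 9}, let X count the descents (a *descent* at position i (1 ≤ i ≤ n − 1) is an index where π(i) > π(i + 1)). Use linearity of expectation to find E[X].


Write X = Σ X_I over i = 1, …, 8, with X_I the indicator of one descent.
There are 8 indicators.
For each fixed i, the pair (π(i), π(i+1)) is a uniformly random ordered pair of distinct values from {1, …, 9}; by symmetry P[π(i) > π(i+1)] = 1/2.
By linearity: E[X] = 8 · (1/2) = (9 − 1) · (1/2) = 4 ≈ 4.000.

E[X] = 4 = 4.000.


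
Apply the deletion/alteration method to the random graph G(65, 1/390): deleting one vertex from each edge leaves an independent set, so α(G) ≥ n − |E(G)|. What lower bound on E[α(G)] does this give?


E[|E(G)|] = C(65, 2)·p = 2080 · (1/390) = 16/3.
E[α(G)] ≥ n − E[|E(G)|] = 65 − 16/3 = 179/3.
Numerically: ≈ 59.667.
(This is only a lower bound; the true E[α(G)] may be larger.)

E[α(G)] ≥ 179/3 ≈ 59.667.


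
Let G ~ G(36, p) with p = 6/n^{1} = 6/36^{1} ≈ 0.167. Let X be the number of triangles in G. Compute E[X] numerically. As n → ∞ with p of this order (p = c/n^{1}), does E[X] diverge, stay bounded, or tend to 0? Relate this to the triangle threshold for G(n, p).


Number of potential triangles: C(36, 3) = 7140.
Each occurs with probability p³ ≈ (0.167)³ ≈ 4.62963e-03.
By linearity: E[X] = C(36, 3)·p³ ≈ 7140 · 4.62963e-03 ≈ 33.056.
Here α = 1, so p = 6/n is exactly at the triangle threshold p ~ 1/n. Asymptotically E[X] → c³/6 = 6³/6 = 36 ≈ 36.000, a bounded constant. In this regime the triangle count is asymptotically Poisson(c³/6).

E[X] ≈ 33.056; in regime p = Θ(1/n^{1}) E[X] stays bounded (at the triangle threshold p ~ 1/n).


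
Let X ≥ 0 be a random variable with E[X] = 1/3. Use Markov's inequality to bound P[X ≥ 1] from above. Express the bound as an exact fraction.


μ = E[X] = 1/3, a = 1.
Markov: P[X ≥ 1] ≤ μ/a = (1/3)/1 = 1/3.
Numerically: ≈ 0.333333.
(Since a = 1 > μ = 0.333333, the bound 1/3 is < 1 and informative.)

P[X ≥ 1] ≤ 1/3 ≈ 0.333333.


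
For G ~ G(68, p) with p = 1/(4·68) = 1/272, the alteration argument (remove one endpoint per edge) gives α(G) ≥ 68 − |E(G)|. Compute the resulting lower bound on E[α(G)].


E[|E(G)|] = C(68, 2)·p = 2278 · (1/272) = 67/8.
E[α(G)] ≥ n − E[|E(G)|] = 68 − 67/8 = 477/8.
Numerically: ≈ 59.625.
(This is only a lower bound; the true E[α(G)] may be larger.)

E[α(G)] ≥ 477/8 ≈ 59.625.


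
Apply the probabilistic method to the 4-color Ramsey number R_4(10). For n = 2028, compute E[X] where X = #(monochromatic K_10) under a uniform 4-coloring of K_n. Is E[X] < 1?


E[X] = C(2028, 10) · 4^{1 − 45} = 317149973285521499299300410 · 4^{−44} = 317149973285521499299300410/309485009821345068724781056.
As a reduced fraction: E[X] = 158574986642760749649650205/154742504910672534362390528 ≈ 1.025.
Is E[X] < 1? NO.
Since E[X] ≥ 1, the first-moment bound is inconclusive at n = 2028; it does NOT by itself certify R_4(10) > 2028.

E[X] = 158574986642760749649650205/154742504910672534362390528 ≈ 1.025; E[X] ≥ 1; first-moment method inconclusive here.


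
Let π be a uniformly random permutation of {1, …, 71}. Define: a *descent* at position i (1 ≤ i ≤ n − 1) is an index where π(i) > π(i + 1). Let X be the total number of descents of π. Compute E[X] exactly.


Write X = Σ X_I over i = 1, …, 70, with X_I the indicator of one descent.
There are 70 indicators.
For each fixed i, the pair (π(i), π(i+1)) is a uniformly random ordered pair of distinct values from {1, …, 71}; by symmetry P[π(i) > π(i+1)] = 1/2.
By linearity: E[X] = 70 · (1/2) = (71 − 1) · (1/2) = 35 ≈ 35.0000.

E[X] = 35 = 35.0000.


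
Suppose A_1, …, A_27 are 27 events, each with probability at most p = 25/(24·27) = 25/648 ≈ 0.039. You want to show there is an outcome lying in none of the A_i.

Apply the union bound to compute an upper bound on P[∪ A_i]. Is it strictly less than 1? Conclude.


Union bound: P[∪_{i=1}^{27} A_i] ≤ Σ_i P[A_i] ≤ 27·p = 27·(25/648) = 25/24.
Numerically: 25/24 ≈ 1.042.
Is 25/24 < 1? NO.
Since the bound 25/24 is ≥ 1, the union bound is uninformative here; it does NOT by itself certify existence.

27·p = 25/24 ≈ 1.042; existence NOT certified by the union bound.


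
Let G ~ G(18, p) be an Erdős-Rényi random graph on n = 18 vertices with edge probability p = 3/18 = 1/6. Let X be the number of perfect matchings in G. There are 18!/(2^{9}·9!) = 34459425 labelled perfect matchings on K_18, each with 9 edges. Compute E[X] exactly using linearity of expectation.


K_18 has 18!/(2^{9}·9!) = 34459425 labelled perfect matchings.
For each such perfect matching H, let X_H = 1 if all 9 edges of H are present in G. Then P[X_H = 1] = p^{9} = (1/6)^{9} = 1/10077696.
Summing the indicators: E[X] = Σ_H E[X_H] = 34459425 · p^{9} = 34459425 · 1/10077696 = 425425/124416.
Numerically: E[X] ≈ 3.41938.

E[X] = 34459425 · (1/6)^{9} = 425425/124416 ≈ 3.41938.


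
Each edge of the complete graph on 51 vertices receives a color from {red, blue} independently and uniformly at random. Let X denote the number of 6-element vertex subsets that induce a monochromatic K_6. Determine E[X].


Let X = Σ_S X_S over the C(51, 6) = 18009460 subsets S of size 6, where X_S = 1 if the K_6 on S is monochromatic.
For a fixed S, the K_6 on S has C(6, 2) = 15 edges. P[all 15 edges red] = (1/2)^15, and likewise for blue, so P[monochromatic] = 2·(1/2)^15 = 2^{1 − 15} = 1/16384.
Summing: E[X] = C(51, 6) · 2^{1 − 15} = 18009460 · 1/16384 = 4502365/4096.
Numerically: E[X] ≈ 1099.210.

E[X] = C(51,6)·2^(1−C(6,2)) = 4502365/4096 ≈ 1099.210.


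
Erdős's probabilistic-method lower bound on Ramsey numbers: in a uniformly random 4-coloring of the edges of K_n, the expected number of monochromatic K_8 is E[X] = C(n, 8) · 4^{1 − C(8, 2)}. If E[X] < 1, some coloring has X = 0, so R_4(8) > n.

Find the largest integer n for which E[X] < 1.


We need C(n, 8) · 4^{1 − 28} < 1, i.e. C(n, 8) < 4^{28 − 1} = 18014398509481984.
Check values of n near the boundary:
  n = 407: C(407, 8) = 17424959239309050; 17424959239309050 < 18014398509481984? YES
  n = 408: C(408, 8) = 17773458424095231; 17773458424095231 < 18014398509481984? YES
  n = 409: C(409, 8) = 18128041135797879; 18128041135797879 < 18014398509481984? NO
  n = 410: C(410, 8) = 18488798173326195; 18488798173326195 < 18014398509481984? NO
The largest n with C(n, 8) < 18014398509481984 is n = 408 (where E[X] = 17773458424095231/18014398509481984 ≈ 0.987). Hence R_4(8) > 408, i.e. R_4(8) ≥ 409.

Largest n = 408; hence R_4(8) > 408.


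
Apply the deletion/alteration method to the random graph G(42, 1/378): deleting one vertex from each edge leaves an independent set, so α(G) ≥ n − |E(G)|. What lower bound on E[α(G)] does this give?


E[|E(G)|] = C(42, 2)·p = 861 · (1/378) = 41/18.
E[α(G)] ≥ n − E[|E(G)|] = 42 − 41/18 = 715/18.
Numerically: ≈ 39.722222.
(This is only a lower bound; the true E[α(G)] may be larger.)

E[α(G)] ≥ 715/18 ≈ 39.722222.


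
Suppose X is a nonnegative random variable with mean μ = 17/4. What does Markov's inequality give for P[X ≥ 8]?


μ = E[X] = 17/4, a = 8.
Markov: P[X ≥ 8] ≤ μ/a = (17/4)/8 = 17/32.
Numerically: ≈ 0.531250.
(Since a = 8 > μ = 4.250000, the bound 17/32 is < 1 and informative.)

P[X ≥ 8] ≤ 17/32 ≈ 0.531250.


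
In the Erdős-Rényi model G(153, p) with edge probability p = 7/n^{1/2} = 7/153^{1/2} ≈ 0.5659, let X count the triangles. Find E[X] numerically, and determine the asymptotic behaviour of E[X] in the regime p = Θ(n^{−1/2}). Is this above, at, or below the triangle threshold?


Number of potential triangles: C(153, 3) = 585276.
Each occurs with probability p³ ≈ (0.5659)³ ≈ 1.812412e-01.
By linearity: E[X] = C(153, 3)·p³ ≈ 585276 · 1.812412e-01 ≈ 106076.1355.
Since α = 1/2 < 1, p = c/n^{1/2} ≫ 1/n is above the triangle threshold p ~ 1/n. Asymptotically E[X] ~ (c³/6)·n^{3(1−α)} = (7³/6)·n^{1.5} → ∞; triangles are abundant w.h.p.

E[X] ≈ 106076.1355; in regime p = Θ(1/n^{1/2}) E[X] diverges (above the triangle threshold p ~ 1/n).


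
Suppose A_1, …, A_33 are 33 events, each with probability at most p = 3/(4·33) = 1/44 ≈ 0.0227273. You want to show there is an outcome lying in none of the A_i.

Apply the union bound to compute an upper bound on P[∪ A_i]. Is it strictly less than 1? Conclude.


Union bound: P[∪_{i=1}^{33} A_i] ≤ Σ_i P[A_i] ≤ 33·p = 33·(1/44) = 3/4.
Numerically: 3/4 ≈ 0.7500000.
Is 3/4 < 1? YES.
Since P[∪ A_i] ≤ 3/4 < 1, the complement has P[∩ A_i^c] ≥ 1 − 3/4 = 1/4 > 0, so some outcome avoids every A_i.

33·p = 3/4 ≈ 0.7500000; existence CERTIFIED by the union bound.


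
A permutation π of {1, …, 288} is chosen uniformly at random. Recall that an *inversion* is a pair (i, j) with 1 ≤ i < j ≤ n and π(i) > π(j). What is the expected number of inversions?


Write X = Σ X_I over the C(288, 2) = 41328 pairs i < j, with X_I the indicator of one inversion.
There are 41328 indicators.
For each fixed pair i < j, the values π(i) and π(j) are two distinct elements of {1, …, 288} in uniformly random order; by symmetry P[π(i) > π(j)] = 1/2.
By linearity: E[X] = 41328 · (1/2) = C(288, 2) · (1/2) = 41328/2 = 20664 ≈ 20664.000.

E[X] = 20664 = 20664.000.


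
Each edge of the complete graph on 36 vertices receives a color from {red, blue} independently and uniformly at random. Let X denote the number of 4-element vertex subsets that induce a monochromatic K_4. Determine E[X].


Let X = Σ_S X_S over the C(36, 4) = 58905 subsets S of size 4, where X_S = 1 if the K_4 on S is monochromatic.
For a fixed S, the K_4 on S has C(4, 2) = 6 edges. P[all 6 edges red] = (1/2)^6, and likewise for blue, so P[monochromatic] = 2·(1/2)^6 = 2^{1 − 6} = 1/32.
Summing: E[X] = C(36, 4) · 2^{1 − 6} = 58905 · 1/32 = 58905/32.
Numerically: E[X] ≈ 1840.781.

E[X] = C(36,4)·2^(1−C(4,2)) = 58905/32 ≈ 1840.781.


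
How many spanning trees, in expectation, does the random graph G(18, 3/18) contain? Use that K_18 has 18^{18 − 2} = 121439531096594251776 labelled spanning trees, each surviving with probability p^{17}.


K_18 has 18^{18 − 2} = 121439531096594251776 labelled spanning trees.
For each such spanning tree H, let X_H = 1 if all 17 edges of H are present in G. Then P[X_H = 1] = p^{17} = (1/6)^{17} = 1/16926659444736.
Summing the indicators: E[X] = Σ_H E[X_H] = 121439531096594251776 · p^{17} = 121439531096594251776 · 1/16926659444736 = 14348907/2.
Numerically: E[X] ≈ 7.17445e+06.

E[X] = 121439531096594251776 · (1/6)^{17} = 14348907/2 ≈ 7.17445e+06.


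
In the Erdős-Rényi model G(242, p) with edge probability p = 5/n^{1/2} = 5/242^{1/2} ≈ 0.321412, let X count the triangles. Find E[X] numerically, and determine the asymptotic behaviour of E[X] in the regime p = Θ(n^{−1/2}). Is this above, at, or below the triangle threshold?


Number of potential triangles: C(242, 3) = 2332880.
Each occurs with probability p³ ≈ (0.321412)³ ≈ 3.32037369e-02.
By linearity: E[X] = C(242, 3)·p³ ≈ 2332880 · 3.32037369e-02 ≈ 77460.333757.
Since α = 1/2 < 1, p = c/n^{1/2} ≫ 1/n is above the triangle threshold p ~ 1/n. Asymptotically E[X] ~ (c³/6)·n^{3(1−α)} = (5³/6)·n^{1.5} → ∞; triangles are abundant w.h.p.

E[X] ≈ 77460.333757; in regime p = Θ(1/n^{1/2}) E[X] diverges (above the triangle threshold p ~ 1/n).


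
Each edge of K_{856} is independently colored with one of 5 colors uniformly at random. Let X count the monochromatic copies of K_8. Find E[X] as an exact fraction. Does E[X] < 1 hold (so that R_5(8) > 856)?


E[X] = C(856, 8) · 5^{1 − 28} = 6918660634157180775 · 5^{−27} = 6918660634157180775/7450580596923828125.
As a reduced fraction: E[X] = 276746425366287231/298023223876953125 ≈ 0.929.
Is E[X] < 1? YES.
Since E[X] < 1, there exists a 5-coloring of K_{856} with no monochromatic K_8; hence R_5(8) > 856.

E[X] = 276746425366287231/298023223876953125 ≈ 0.929; E[X] < 1, so R_5(8) > 856.


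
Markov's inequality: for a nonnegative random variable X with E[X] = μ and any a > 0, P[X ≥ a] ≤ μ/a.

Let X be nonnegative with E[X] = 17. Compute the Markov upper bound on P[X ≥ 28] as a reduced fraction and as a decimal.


μ = E[X] = 17, a = 28.
Markov: P[X ≥ 28] ≤ μ/a = (17)/28 = 17/28.
Numerically: ≈ 0.607.
(Since a = 28 > μ = 17.000, the bound 17/28 is < 1 and informative.)

P[X ≥ 28] ≤ 17/28 ≈ 0.607.


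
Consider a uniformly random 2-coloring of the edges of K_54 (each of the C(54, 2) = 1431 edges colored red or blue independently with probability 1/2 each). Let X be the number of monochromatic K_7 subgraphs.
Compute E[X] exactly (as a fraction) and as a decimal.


Let X = Σ_S X_S over the C(54, 7) = 177100560 subsets S of size 7, where X_S = 1 if the K_7 on S is monochromatic.
For a fixed S, the K_7 on S has C(7, 2) = 21 edges. P[all 21 edges red] = (1/2)^21, and likewise for blue, so P[monochromatic] = 2·(1/2)^21 = 2^{1 − 21} = 1/1048576.
By linearity of expectation: E[X] = C(54, 7) · 2^{1 − 21} = 177100560 · 1/1048576 = 11068785/65536.
Numerically: E[X] ≈ 168.89626.

E[X] = C(54,7)·2^(1−C(7,2)) = 11068785/65536 ≈ 168.89626.


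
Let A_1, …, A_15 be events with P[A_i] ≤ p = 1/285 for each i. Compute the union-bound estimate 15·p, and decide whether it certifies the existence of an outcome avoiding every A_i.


Union bound: P[∪_{i=1}^{15} A_i] ≤ Σ_i P[A_i] ≤ 15·p = 15·(1/285) = 1/19.
Numerically: 1/19 ≈ 0.053.
Is 1/19 < 1? YES.
Since P[∪ A_i] ≤ 1/19 < 1, the complement has P[∩ A_i^c] ≥ 1 − 1/19 = 18/19 > 0, so some outcome avoids every A_i.

15·p = 1/19 ≈ 0.053; existence CERTIFIED by the union bound.


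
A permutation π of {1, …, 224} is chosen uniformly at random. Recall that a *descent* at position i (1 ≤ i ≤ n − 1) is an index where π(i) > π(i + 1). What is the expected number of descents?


Write X = Σ X_I over i = 1, …, 223, with X_I the indicator of one descent.
There are 223 indicators.
For each fixed i, the pair (π(i), π(i+1)) is a uniformly random ordered pair of distinct values from {1, …, 224}; by symmetry P[π(i) > π(i+1)] = 1/2.
By linearity: E[X] = 223 · (1/2) = (224 − 1) · (1/2) = 223/2 ≈ 111.50000.

E[X] = 223/2 = 111.50000.


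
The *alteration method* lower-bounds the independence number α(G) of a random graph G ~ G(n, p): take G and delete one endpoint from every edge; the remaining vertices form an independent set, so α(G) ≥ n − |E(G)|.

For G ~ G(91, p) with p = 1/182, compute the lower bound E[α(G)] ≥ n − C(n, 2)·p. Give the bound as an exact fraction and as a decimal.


E[|E(G)|] = C(91, 2)·p = 4095 · (1/182) = 45/2.
E[α(G)] ≥ n − E[|E(G)|] = 91 − 45/2 = 137/2.
Numerically: ≈ 68.50000.
(This is only a lower bound; the true E[α(G)] may be larger.)

E[α(G)] ≥ 137/2 ≈ 68.50000.


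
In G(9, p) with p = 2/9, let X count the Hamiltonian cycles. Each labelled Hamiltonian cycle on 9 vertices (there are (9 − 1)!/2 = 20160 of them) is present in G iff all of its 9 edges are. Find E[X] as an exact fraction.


K_9 has (9 − 1)!/2 = 20160 labelled Hamiltonian cycles.
For each such Hamiltonian cycle H, let X_H = 1 if all 9 edges of H are present in G. Then P[X_H = 1] = p^{9} = (2/9)^{9} = 512/387420489.
By linearity of expectation: E[X] = Σ_H E[X_H] = 20160 · p^{9} = 20160 · 512/387420489 = 1146880/43046721.
Numerically: E[X] ≈ 0.0266427.

E[X] = 20160 · (2/9)^{9} = 1146880/43046721 ≈ 0.0266427.


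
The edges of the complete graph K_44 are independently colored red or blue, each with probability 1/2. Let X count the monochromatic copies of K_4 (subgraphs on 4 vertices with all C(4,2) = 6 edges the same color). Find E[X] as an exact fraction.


Let X = Σ_S X_S over the C(44, 4) = 135751 subsets S of size 4, where X_S = 1 if the K_4 on S is monochromatic.
For a fixed S, the K_4 on S has C(4, 2) = 6 edges. P[all 6 edges red] = (1/2)^6, and likewise for blue, so P[monochromatic] = 2·(1/2)^6 = 2^{1 − 6} = 1/32.
By linearity: E[X] = C(44, 4) · 2^{1 − 6} = 135751 · 1/32 = 135751/32.
Numerically: E[X] ≈ 4242.2188.

E[X] = C(44,4)·2^(1−C(4,2)) = 135751/32 ≈ 4242.2188.


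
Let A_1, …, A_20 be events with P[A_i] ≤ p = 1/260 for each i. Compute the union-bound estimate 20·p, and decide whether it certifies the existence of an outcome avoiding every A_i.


Union bound: P[∪_{i=1}^{20} A_i] ≤ Σ_i P[A_i] ≤ 20·p = 20·(1/260) = 1/13.
Numerically: 1/13 ≈ 0.076923.
Is 1/13 < 1? YES.
Since P[∪ A_i] ≤ 1/13 < 1, the complement has P[∩ A_i^c] ≥ 1 − 1/13 = 12/13 > 0, so some outcome avoids every A_i.

20·p = 1/13 ≈ 0.076923; existence CERTIFIED by the union bound.


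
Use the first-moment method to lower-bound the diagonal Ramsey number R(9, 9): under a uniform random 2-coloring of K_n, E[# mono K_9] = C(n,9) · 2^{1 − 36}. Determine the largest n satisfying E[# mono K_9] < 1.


We need C(n, 9) · 2^{1 − 36} < 1, i.e. C(n, 9) < 2^{36 − 1} = 34359738368.
Check values of n near the boundary:
  n = 63: C(63, 9) = 23667689815; 23667689815 < 34359738368? YES
  n = 64: C(64, 9) = 27540584512; 27540584512 < 34359738368? YES
  n = 65: C(65, 9) = 31966749880; 31966749880 < 34359738368? YES
  n = 66: C(66, 9) = 37014131440; 37014131440 < 34359738368? NO
  n = 67: C(67, 9) = 42757703560; 42757703560 < 34359738368? NO
  n = 68: C(68, 9) = 49280065120; 49280065120 < 34359738368? NO
The largest n with C(n, 9) < 34359738368 is n = 65 (where E[X] = 3995843735/4294967296 ≈ 0.9304). Hence R(9, 9) > 65, i.e. R(9, 9) ≥ 66.

Largest n = 65; hence R(9, 9) > 65.


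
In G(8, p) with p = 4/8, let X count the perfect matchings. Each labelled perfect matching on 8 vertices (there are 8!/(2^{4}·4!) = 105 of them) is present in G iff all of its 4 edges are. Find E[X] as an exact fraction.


K_8 has 8!/(2^{4}·4!) = 105 labelled perfect matchings.
For each such perfect matching H, let X_H = 1 if all 4 edges of H are present in G. Then P[X_H = 1] = p^{4} = (1/2)^{4} = 1/16.
Summing the indicators: E[X] = Σ_H E[X_H] = 105 · p^{4} = 105 · 1/16 = 105/16.
Numerically: E[X] ≈ 6.5625.

E[X] = 105 · (1/2)^{4} = 105/16 ≈ 6.5625.


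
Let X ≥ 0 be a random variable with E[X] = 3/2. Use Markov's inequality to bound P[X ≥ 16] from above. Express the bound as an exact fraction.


μ = E[X] = 3/2, a = 16.
Markov: P[X ≥ 16] ≤ μ/a = (3/2)/16 = 3/32.
Numerically: ≈ 0.0938.
(Since a = 16 > μ = 1.5000, the bound 3/32 is < 1 and informative.)

P[X ≥ 16] ≤ 3/32 ≈ 0.0938.


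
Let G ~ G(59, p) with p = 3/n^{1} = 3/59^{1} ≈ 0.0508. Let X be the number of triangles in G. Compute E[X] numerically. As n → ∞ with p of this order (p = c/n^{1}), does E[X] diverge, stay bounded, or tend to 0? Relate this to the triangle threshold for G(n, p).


Number of potential triangles: C(59, 3) = 32509.
Each occurs with probability p³ ≈ (0.0508)³ ≈ 1.31464e-04.
By linearity: E[X] = C(59, 3)·p³ ≈ 32509 · 1.31464e-04 ≈ 4.274.
Here α = 1, so p = 3/n is exactly at the triangle threshold p ~ 1/n. Asymptotically E[X] → c³/6 = 3³/6 = 9/2 ≈ 4.500, a bounded constant. In this regime the triangle count is asymptotically Poisson(c³/6).

E[X] ≈ 4.274; in regime p = Θ(1/n^{1}) E[X] stays bounded (at the triangle threshold p ~ 1/n).


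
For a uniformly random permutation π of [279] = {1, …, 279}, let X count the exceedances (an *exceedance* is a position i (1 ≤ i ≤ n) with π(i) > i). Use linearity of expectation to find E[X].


Write X = Σ_{i=1}^{279} X_i, where X_i = 1_{π(i) > i}.
For each fixed i, π(i) is uniform over {1, …, 279} (marginal of a uniform permutation), so P[π(i) > i] = (n − i)/n. Summing: Σ_{i=1}^{279} (n − i)/n = (0 + 1 + … + 278)/279 = 279(279 − 1)/(2·279) = (279 − 1)/2.
Hence E[X] = Σ_{i=1}^{279} (279 − i)/279 = 139 ≈ 139.000000.

E[X] = 139 = 139.000000.


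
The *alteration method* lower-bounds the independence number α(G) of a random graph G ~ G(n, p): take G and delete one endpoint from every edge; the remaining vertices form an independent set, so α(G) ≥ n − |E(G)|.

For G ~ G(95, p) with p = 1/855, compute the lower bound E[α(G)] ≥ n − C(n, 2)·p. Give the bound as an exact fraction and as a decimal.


E[|E(G)|] = C(95, 2)·p = 4465 · (1/855) = 47/9.
E[α(G)] ≥ n − E[|E(G)|] = 95 − 47/9 = 808/9.
Numerically: ≈ 89.77778.
(This is only a lower bound; the true E[α(G)] may be larger.)

E[α(G)] ≥ 808/9 ≈ 89.77778.


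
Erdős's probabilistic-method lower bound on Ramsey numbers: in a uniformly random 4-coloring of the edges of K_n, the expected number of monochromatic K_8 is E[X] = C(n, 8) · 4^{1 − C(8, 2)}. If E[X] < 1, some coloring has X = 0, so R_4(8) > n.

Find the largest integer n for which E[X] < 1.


We need C(n, 8) · 4^{1 − 28} < 1, i.e. C(n, 8) < 4^{28 − 1} = 18014398509481984.
Check values of n near the boundary:
  n = 402: C(402, 8) = 15770615726749950; 15770615726749950 < 18014398509481984? YES
  n = 403: C(403, 8) = 16090020602228430; 16090020602228430 < 18014398509481984? YES
  n = 404: C(404, 8) = 16415071523485570; 16415071523485570 < 18014398509481984? YES
  n = 405: C(405, 8) = 16745853821188050; 16745853821188050 < 18014398509481984? YES
  n = 406: C(406, 8) = 17082453897995850; 17082453897995850 < 18014398509481984? YES
  n = 407: C(407, 8) = 17424959239309050; 17424959239309050 < 18014398509481984? YES
  n = 408: C(408, 8) = 17773458424095231; 17773458424095231 < 18014398509481984? YES
  n = 409: C(409, 8) = 18128041135797879; 18128041135797879 < 18014398509481984? NO
The largest n with C(n, 8) < 18014398509481984 is n = 408 (where E[X] = 17773458424095231/18014398509481984 ≈ 0.98663). Hence R_4(8) > 408, i.e. R_4(8) ≥ 409.

Largest n = 408; hence R_4(8) > 408.


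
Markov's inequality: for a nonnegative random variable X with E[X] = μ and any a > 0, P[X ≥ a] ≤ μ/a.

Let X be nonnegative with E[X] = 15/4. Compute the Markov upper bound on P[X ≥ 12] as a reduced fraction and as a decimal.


μ = E[X] = 15/4, a = 12.
Markov: P[X ≥ 12] ≤ μ/a = (15/4)/12 = 5/16.
Numerically: ≈ 0.31250.
(Since a = 12 > μ = 3.75000, the bound 5/16 is < 1 and informative.)

P[X ≥ 12] ≤ 5/16 ≈ 0.31250.


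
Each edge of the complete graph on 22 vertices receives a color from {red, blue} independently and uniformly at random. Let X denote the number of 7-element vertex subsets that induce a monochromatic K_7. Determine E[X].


Let X = Σ_S X_S over the C(22, 7) = 170544 subsets S of size 7, where X_S = 1 if the K_7 on S is monochromatic.
For a fixed S, the K_7 on S has C(7, 2) = 21 edges. P[all 21 edges red] = (1/2)^21, and likewise for blue, so P[monochromatic] = 2·(1/2)^21 = 2^{1 − 21} = 1/1048576.
Summing: E[X] = C(22, 7) · 2^{1 − 21} = 170544 · 1/1048576 = 10659/65536.
Numerically: E[X] ≈ 0.1626.

E[X] = C(22,7)·2^(1−C(7,2)) = 10659/65536 ≈ 0.1626.


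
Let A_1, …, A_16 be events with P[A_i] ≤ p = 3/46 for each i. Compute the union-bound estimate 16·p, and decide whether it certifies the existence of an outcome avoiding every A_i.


Union bound: P[∪_{i=1}^{16} A_i] ≤ Σ_i P[A_i] ≤ 16·p = 16·(3/46) = 24/23.
Numerically: 24/23 ≈ 1.043.
Is 24/23 < 1? NO.
Since the bound 24/23 is ≥ 1, the union bound is uninformative here; it does NOT by itself certify existence.

16·p = 24/23 ≈ 1.043; existence NOT certified by the union bound.


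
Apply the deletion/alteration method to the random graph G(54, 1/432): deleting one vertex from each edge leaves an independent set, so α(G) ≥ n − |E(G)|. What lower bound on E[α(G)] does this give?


E[|E(G)|] = C(54, 2)·p = 1431 · (1/432) = 53/16.
E[α(G)] ≥ n − E[|E(G)|] = 54 − 53/16 = 811/16.
Numerically: ≈ 50.688.
(This is only a lower bound; the true E[α(G)] may be larger.)

E[α(G)] ≥ 811/16 ≈ 50.688.


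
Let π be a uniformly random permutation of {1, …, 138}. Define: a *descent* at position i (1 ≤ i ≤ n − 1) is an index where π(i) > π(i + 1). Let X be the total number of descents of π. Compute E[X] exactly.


Write X = Σ X_I over i = 1, …, 137, with X_I the indicator of one descent.
There are 137 indicators.
For each fixed i, the pair (π(i), π(i+1)) is a uniformly random ordered pair of distinct values from {1, …, 138}; by symmetry P[π(i) > π(i+1)] = 1/2.
By linearity: E[X] = 137 · (1/2) = (138 − 1) · (1/2) = 137/2 ≈ 68.500000.

E[X] = 137/2 = 68.500000.


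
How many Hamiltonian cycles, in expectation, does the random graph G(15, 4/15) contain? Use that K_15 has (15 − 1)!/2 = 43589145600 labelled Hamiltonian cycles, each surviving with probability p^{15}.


K_15 has (15 − 1)!/2 = 43589145600 labelled Hamiltonian cycles.
For each such Hamiltonian cycle H, let X_H = 1 if all 15 edges of H are present in G. Then P[X_H = 1] = p^{15} = (4/15)^{15} = 1073741824/437893890380859375.
Summing the indicators: E[X] = Σ_H E[X_H] = 43589145600 · p^{15} = 43589145600 · 1073741824/437893890380859375 = 7704277975826432/72081298828125.
Numerically: E[X] ≈ 106.88.

E[X] = 43589145600 · (4/15)^{15} = 7704277975826432/72081298828125 ≈ 106.88.


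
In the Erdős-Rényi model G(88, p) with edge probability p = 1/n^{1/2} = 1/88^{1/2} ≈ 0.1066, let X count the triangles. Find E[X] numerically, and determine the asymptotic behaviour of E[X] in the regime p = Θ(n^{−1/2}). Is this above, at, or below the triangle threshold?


Number of potential triangles: C(88, 3) = 109736.
Each occurs with probability p³ ≈ (0.1066)³ ≈ 1.211368e-03.
By linearity: E[X] = C(88, 3)·p³ ≈ 109736 · 1.211368e-03 ≈ 132.9306.
Since α = 1/2 < 1, p = c/n^{1/2} ≫ 1/n is above the triangle threshold p ~ 1/n. Asymptotically E[X] ~ (c³/6)·n^{3(1−α)} = (1³/6)·n^{1.5} → ∞; triangles are abundant w.h.p.

E[X] ≈ 132.9306; in regime p = Θ(1/n^{1/2}) E[X] diverges (above the triangle threshold p ~ 1/n).


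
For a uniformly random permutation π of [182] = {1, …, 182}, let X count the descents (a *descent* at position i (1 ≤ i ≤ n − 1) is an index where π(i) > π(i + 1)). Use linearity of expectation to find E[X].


Write X = Σ X_I over i = 1, …, 181, with X_I the indicator of one descent.
There are 181 indicators.
For each fixed i, the pair (π(i), π(i+1)) is a uniformly random ordered pair of distinct values from {1, …, 182}; by symmetry P[π(i) > π(i+1)] = 1/2.
By linearity: E[X] = 181 · (1/2) = (182 − 1) · (1/2) = 181/2 ≈ 90.5000.

E[X] = 181/2 = 90.5000.


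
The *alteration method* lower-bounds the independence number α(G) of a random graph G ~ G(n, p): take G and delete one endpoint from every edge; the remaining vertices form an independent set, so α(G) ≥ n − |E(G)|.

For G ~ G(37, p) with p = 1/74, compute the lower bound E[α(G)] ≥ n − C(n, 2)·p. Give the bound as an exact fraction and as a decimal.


E[|E(G)|] = C(37, 2)·p = 666 · (1/74) = 9.
E[α(G)] ≥ n − E[|E(G)|] = 37 − 9 = 28.
Numerically: ≈ 28.000000.
(This is only a lower bound; the true E[α(G)] may be larger.)

E[α(G)] ≥ 28 ≈ 28.000000.


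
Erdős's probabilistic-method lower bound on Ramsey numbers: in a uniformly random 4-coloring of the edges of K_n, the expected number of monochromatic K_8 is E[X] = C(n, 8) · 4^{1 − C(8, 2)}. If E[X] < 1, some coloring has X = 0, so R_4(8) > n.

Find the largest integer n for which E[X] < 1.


We need C(n, 8) · 4^{1 − 28} < 1, i.e. C(n, 8) < 4^{28 − 1} = 18014398509481984.
Check values of n near the boundary:
  n = 406: C(406, 8) = 17082453897995850; 17082453897995850 < 18014398509481984? YES
  n = 407: C(407, 8) = 17424959239309050; 17424959239309050 < 18014398509481984? YES
  n = 408: C(408, 8) = 17773458424095231; 17773458424095231 < 18014398509481984? YES
  n = 409: C(409, 8) = 18128041135797879; 18128041135797879 < 18014398509481984? NO
  n = 410: C(410, 8) = 18488798173326195; 18488798173326195 < 18014398509481984? NO
  n = 411: C(411, 8) = 18855821462126715; 18855821462126715 < 18014398509481984? NO
The largest n with C(n, 8) < 18014398509481984 is n = 408 (where E[X] = 17773458424095231/18014398509481984 ≈ 0.9866251). Hence R_4(8) > 408, i.e. R_4(8) ≥ 409.

Largest n = 408; hence R_4(8) > 408.


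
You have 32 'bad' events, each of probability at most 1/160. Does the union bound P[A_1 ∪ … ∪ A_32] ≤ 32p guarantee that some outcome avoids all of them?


Union bound: P[∪_{i=1}^{32} A_i] ≤ Σ_i P[A_i] ≤ 32·p = 32·(1/160) = 1/5.
Numerically: 1/5 ≈ 0.200000.
Is 1/5 < 1? YES.
Since P[∪ A_i] ≤ 1/5 < 1, the complement has P[∩ A_i^c] ≥ 1 − 1/5 = 4/5 > 0, so some outcome avoids every A_i.

32·p = 1/5 ≈ 0.200000; existence CERTIFIED by the union bound.


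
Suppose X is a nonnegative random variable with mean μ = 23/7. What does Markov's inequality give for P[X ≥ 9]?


μ = E[X] = 23/7, a = 9.
Markov: P[X ≥ 9] ≤ μ/a = (23/7)/9 = 23/63.
Numerically: ≈ 0.365079.
(Since a = 9 > μ = 3.285714, the bound 23/63 is < 1 and informative.)

P[X ≥ 9] ≤ 23/63 ≈ 0.365079.


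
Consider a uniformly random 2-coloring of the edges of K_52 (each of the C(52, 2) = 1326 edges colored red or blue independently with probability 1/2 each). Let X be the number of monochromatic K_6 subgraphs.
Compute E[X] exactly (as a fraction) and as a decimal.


Let X = Σ_S X_S over the C(52, 6) = 20358520 subsets S of size 6, where X_S = 1 if the K_6 on S is monochromatic.
For a fixed S, the K_6 on S has C(6, 2) = 15 edges. P[all 15 edges red] = (1/2)^15, and likewise for blue, so P[monochromatic] = 2·(1/2)^15 = 2^{1 − 15} = 1/16384.
Summing: E[X] = C(52, 6) · 2^{1 − 15} = 20358520 · 1/16384 = 2544815/2048.
Numerically: E[X] ≈ 1242.58545.

E[X] = C(52,6)·2^(1−C(6,2)) = 2544815/2048 ≈ 1242.58545.


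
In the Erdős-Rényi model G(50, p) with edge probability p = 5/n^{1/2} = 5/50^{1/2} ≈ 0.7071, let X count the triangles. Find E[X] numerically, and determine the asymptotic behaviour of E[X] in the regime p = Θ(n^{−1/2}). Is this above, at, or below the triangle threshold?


Number of potential triangles: C(50, 3) = 19600.
Each occurs with probability p³ ≈ (0.7071)³ ≈ 3.535534e-01.
By linearity: E[X] = C(50, 3)·p³ ≈ 19600 · 3.535534e-01 ≈ 6929.6465.
Since α = 1/2 < 1, p = c/n^{1/2} ≫ 1/n is above the triangle threshold p ~ 1/n. Asymptotically E[X] ~ (c³/6)·n^{3(1−α)} = (5³/6)·n^{1.5} → ∞; triangles are abundant w.h.p.

E[X] ≈ 6929.6465; in regime p = Θ(1/n^{1/2}) E[X] diverges (above the triangle threshold p ~ 1/n).


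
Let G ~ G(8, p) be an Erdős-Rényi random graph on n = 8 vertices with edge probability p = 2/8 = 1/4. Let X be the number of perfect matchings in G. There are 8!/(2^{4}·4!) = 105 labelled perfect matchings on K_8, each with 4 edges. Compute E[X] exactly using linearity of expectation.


K_8 has 8!/(2^{4}·4!) = 105 labelled perfect matchings.
For each such perfect matching H, let X_H = 1 if all 4 edges of H are present in G. Then P[X_H = 1] = p^{4} = (1/4)^{4} = 1/256.
By linearity: E[X] = Σ_H E[X_H] = 105 · p^{4} = 105 · 1/256 = 105/256.
Numerically: E[X] ≈ 0.410156.

E[X] = 105 · (1/4)^{4} = 105/256 ≈ 0.410156.


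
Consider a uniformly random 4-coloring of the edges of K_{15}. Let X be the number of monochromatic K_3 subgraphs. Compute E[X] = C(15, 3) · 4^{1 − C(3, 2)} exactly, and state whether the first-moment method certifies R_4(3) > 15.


E[X] = C(15, 3) · 4^{1 − 3} = 455 · 4^{−2} = 455/16.
As a reduced fraction: E[X] = 455/16 ≈ 28.4375000.
Is E[X] < 1? NO.
Since E[X] ≥ 1, the first-moment bound is inconclusive at n = 15; it does NOT by itself certify R_4(3) > 15.

E[X] = 455/16 ≈ 28.4375000; E[X] ≥ 1; first-moment method inconclusive here.
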